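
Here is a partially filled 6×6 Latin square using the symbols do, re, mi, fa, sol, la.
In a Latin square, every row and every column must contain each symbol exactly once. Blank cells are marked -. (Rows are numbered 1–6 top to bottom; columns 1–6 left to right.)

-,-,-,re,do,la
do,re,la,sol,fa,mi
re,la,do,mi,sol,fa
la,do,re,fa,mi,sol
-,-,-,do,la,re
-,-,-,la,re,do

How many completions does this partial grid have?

12

Row 1, column 1: eliminating its row and column leaves {mi, fa, sol}.
Row 1, column 2: eliminating its row and column leaves {mi, fa, sol}.
Row 1, column 3: eliminating its row and column leaves {mi, fa, sol}.
Row 5, column 1: eliminating its row and column leaves {mi, fa, sol}.
Row 5, column 2: eliminating its row and column leaves {mi, fa, sol}.
Row 5, column 3: eliminating its row and column leaves {mi, fa, sol}.
Row 6, column 1: eliminating its row and column leaves {mi, fa, sol}.
Row 6, column 2: eliminating its row and column leaves {mi, fa, sol}.
Row 6, column 3: eliminating its row and column leaves {mi, fa, sol}.
Enumerating the assignments across these blanks that avoid any row or column repeat gives 12 completions.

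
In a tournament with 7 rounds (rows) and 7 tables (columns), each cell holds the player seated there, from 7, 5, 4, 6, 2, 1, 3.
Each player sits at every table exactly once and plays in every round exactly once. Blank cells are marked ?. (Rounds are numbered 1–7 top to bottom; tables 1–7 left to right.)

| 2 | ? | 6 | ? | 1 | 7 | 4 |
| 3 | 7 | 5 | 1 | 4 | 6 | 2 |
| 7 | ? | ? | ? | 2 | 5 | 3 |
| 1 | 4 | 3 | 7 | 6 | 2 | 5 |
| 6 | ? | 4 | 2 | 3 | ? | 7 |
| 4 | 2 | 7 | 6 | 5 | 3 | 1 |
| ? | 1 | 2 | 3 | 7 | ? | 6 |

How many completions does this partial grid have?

Round 1, table 2: eliminating its round and table leaves {5, 3}.
Round 1, table 4: eliminating its round and table leaves {5}.
Round 3, table 2: eliminating its round and table leaves {6}.
Round 3, table 3: eliminating its round and table leaves {1}.
Round 3, table 4: eliminating its round and table leaves {4}.
Round 5, table 2: eliminating its round and table leaves {5}.
Round 5, table 6: eliminating its round and table leaves {1}.
Round 7, table 1: eliminating its round and table leaves {5}.
Round 7, table 6: eliminating its round and table leaves {4}.
Only one assignment across all blanks avoids any round or table repeat, giving 1 completion.

1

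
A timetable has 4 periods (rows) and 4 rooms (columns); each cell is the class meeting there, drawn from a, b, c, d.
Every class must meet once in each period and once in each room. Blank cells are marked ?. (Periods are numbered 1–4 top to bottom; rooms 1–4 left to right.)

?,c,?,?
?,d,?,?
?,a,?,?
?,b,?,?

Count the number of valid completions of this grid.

24

Period 1, room 1: eliminating its period and room leaves {a, b, d}.
Period 1, room 3: eliminating its period and room leaves {a, b, d}.
Period 1, room 4: eliminating its period and room leaves {a, b, d}.
Period 2, room 1: eliminating its period and room leaves {a, b, c}.
Period 2, room 3: eliminating its period and room leaves {a, b, c}.
Period 2, room 4: eliminating its period and room leaves {a, b, c}.
Period 3, room 1: eliminating its period and room leaves {b, c, d}.
Period 3, room 3: eliminating its period and room leaves {b, c, d}.
Period 3, room 4: eliminating its period and room leaves {b, c, d}.
Period 4, room 1: eliminating its period and room leaves {a, c, d}.
Period 4, room 3: eliminating its period and room leaves {a, c, d}.
Period 4, room 4: eliminating its period and room leaves {a, c, d}.
Enumerating the assignments across these blanks that avoid any period or room repeat gives 24 completions.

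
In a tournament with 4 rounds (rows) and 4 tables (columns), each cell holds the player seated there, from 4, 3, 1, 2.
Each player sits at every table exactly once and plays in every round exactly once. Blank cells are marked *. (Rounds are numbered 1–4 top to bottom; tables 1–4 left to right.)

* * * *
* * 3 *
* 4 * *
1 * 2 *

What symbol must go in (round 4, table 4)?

4

Round 3, table 3: round 3 has {4} and table 3 has {3, 2}, leaving only 1.
Round 1, table 3: round 1 has {} and table 3 has {3, 1, 2}, leaving only 4.
Round 4, table 2: round 4 has {1, 2} and table 2 has {4}, leaving only 3.
Round 4 already has {3, 1, 2} and table 4 already has {}, so round 4, table 4 must be 4.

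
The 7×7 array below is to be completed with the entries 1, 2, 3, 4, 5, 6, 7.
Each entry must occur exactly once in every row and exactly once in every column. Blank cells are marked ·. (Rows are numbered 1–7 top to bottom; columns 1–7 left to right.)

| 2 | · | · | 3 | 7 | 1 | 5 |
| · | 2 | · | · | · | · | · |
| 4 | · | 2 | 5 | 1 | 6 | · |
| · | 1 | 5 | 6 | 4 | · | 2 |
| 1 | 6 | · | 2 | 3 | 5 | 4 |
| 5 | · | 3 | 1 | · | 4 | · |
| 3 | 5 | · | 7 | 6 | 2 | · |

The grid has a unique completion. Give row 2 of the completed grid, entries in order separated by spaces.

Row 2, column 4: row 2 has {2} and column 4 has {1, 2, 3, 5, 6, 7}, leaving only 4.
Row 2, column 5: row 2 has {2, 4} and column 5 has {1, 3, 4, 6, 7}, leaving only 5.
Row 1, column 2: row 1 has {1, 2, 3, 5, 7} and column 2 has {1, 2, 5, 6}, leaving only 4.
Row 1, column 3: row 1 has {1, 2, 3, 4, 5, 7} and column 3 has {2, 3, 5}, leaving only 6.
Row 4, column 1: row 4 has {1, 2, 4, 5, 6} and column 1 has {1, 2, 3, 4, 5}, leaving only 7.
Row 2, column 1: row 2 has {2, 4, 5} and column 1 has {1, 2, 3, 4, 5, 7}, leaving only 6.
Row 4, column 6: row 4 has {1, 2, 4, 5, 6, 7} and column 6 has {1, 2, 4, 5, 6}, leaving only 3.
Row 2, column 6: row 2 has {2, 4, 5, 6} and column 6 has {1, 2, 3, 4, 5, 6}, leaving only 7.
Row 2, column 3: row 2 has {2, 4, 5, 6, 7} and column 3 has {2, 3, 5, 6}, leaving only 1.
Row 2, column 7: row 2 has {1, 2, 4, 5, 6, 7} and column 7 has {2, 4, 5}, leaving only 3.
So row 2 reads: 6 2 1 4 5 7 3.

6 2 1 4 5 7 3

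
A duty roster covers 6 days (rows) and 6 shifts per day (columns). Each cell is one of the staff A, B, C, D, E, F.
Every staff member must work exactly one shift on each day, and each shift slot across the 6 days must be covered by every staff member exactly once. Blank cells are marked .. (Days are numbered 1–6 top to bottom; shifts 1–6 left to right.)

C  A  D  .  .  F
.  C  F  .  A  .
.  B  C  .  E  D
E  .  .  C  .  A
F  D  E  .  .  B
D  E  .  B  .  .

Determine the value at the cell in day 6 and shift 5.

F

Day 1, shift 4: day 1 has {A, C, D, F} and shift 4 has {B, C}, leaving only E.
Day 1, shift 5: day 1 has {A, C, D, E, F} and shift 5 has {A, E}, leaving only B.
Day 2, shift 1: day 2 has {A, C, F} and shift 1 has {C, D, E, F}, leaving only B.
Day 2, shift 4: day 2 has {A, B, C, F} and shift 4 has {B, C, E}, leaving only D.
Day 2, shift 6: day 2 has {A, B, C, D, F} and shift 6 has {A, B, D, F}, leaving only E.
Day 3, shift 1: day 3 has {B, C, D, E} and shift 1 has {B, C, D, E, F}, leaving only A.
Day 3, shift 4: day 3 has {A, B, C, D, E} and shift 4 has {B, C, D, E}, leaving only F.
Day 4, shift 2: day 4 has {A, C, E} and shift 2 has {A, B, C, D, E}, leaving only F.
Day 4, shift 3: day 4 has {A, C, E, F} and shift 3 has {C, D, E, F}, leaving only B.
Day 4, shift 5: day 4 has {A, B, C, E, F} and shift 5 has {A, B, E}, leaving only D.
Day 5, shift 4: day 5 has {B, D, E, F} and shift 4 has {B, C, D, E, F}, leaving only A.
Day 5, shift 5: day 5 has {A, B, D, E, F} and shift 5 has {A, B, D, E}, leaving only C.
Day 6 already has {B, D, E} and shift 5 already has {A, B, C, D, E}, so day 6, shift 5 must be F.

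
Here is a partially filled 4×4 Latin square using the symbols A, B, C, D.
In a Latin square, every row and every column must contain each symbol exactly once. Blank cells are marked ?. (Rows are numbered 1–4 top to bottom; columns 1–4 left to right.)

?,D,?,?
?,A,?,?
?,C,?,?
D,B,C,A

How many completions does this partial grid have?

4

Row 1, column 1: eliminating its row and column leaves {A, B, C}.
Row 1, column 3: eliminating its row and column leaves {A, B}.
Row 1, column 4: eliminating its row and column leaves {B, C}.
Row 2, column 1: eliminating its row and column leaves {B, C}.
Row 2, column 3: eliminating its row and column leaves {B, D}.
Row 2, column 4: eliminating its row and column leaves {B, C, D}.
Row 3, column 1: eliminating its row and column leaves {A, B}.
Row 3, column 3: eliminating its row and column leaves {A, B, D}.
Row 3, column 4: eliminating its row and column leaves {B, D}.
Enumerating the assignments across these blanks that avoid any row or column repeat gives 4 completions.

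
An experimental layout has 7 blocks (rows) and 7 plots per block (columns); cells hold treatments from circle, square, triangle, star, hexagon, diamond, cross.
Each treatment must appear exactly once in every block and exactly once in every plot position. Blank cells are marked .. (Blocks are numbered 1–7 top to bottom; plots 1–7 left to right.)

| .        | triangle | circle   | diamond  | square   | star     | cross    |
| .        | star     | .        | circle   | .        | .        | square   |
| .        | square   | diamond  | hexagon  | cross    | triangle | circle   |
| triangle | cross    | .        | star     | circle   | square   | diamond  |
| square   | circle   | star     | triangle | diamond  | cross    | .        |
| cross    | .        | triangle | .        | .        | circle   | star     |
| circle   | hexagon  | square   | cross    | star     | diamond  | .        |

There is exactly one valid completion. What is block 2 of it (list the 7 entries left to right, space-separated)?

Block 2, plot 6: block 2 has {circle, square, star} and plot 6 has {circle, square, triangle, star, diamond, cross}, leaving only hexagon.
Block 2, plot 1: block 2 has {circle, square, star, hexagon} and plot 1 has {circle, square, triangle, cross}, leaving only diamond.
Block 2, plot 3: block 2 has {circle, square, star, hexagon, diamond} and plot 3 has {circle, square, triangle, star, diamond}, leaving only cross.
Block 2, plot 5: block 2 has {circle, square, star, hexagon, diamond, cross} and plot 5 has {circle, square, star, diamond, cross}, leaving only triangle.
So block 2 reads: diamond star cross circle triangle hexagon square.

diamond star cross circle triangle hexagon square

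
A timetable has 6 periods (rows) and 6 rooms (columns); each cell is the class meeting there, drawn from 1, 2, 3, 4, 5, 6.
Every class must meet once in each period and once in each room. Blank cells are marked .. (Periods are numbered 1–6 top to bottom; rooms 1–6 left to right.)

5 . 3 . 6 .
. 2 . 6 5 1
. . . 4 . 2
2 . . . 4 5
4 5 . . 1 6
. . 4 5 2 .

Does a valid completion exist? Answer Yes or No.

Period 2, room 3: period 2 together with room 3 already contain {1, 2, 3, 4, 5, 6} — every symbol — so nothing can go there. The grid has no valid completion.

No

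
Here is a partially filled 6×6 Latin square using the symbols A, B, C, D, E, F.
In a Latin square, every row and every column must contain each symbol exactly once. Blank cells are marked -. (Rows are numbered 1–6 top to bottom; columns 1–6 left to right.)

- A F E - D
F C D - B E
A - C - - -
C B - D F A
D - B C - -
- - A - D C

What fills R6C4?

B

Row 1, column 1: row 1 has {A, D, E, F} and column 1 has {A, C, D, F}, leaving only B.
Row 1, column 5: row 1 has {A, B, D, E, F} and column 5 has {B, D, F}, leaving only C.
Row 2, column 4: row 2 has {B, C, D, E, F} and column 4 has {C, D, E}, leaving only A.
Row 3, column 5: row 3 has {A, C} and column 5 has {B, C, D, F}, leaving only E.
Row 4, column 3: row 4 has {A, B, C, D, F} and column 3 has {A, B, C, D, F}, leaving only E.
Row 5, column 5: row 5 has {B, C, D} and column 5 has {B, C, D, E, F}, leaving only A.
Row 5, column 6: row 5 has {A, B, C, D} and column 6 has {A, C, D, E}, leaving only F.
Row 3, column 6: row 3 has {A, C, E} and column 6 has {A, C, D, E, F}, leaving only B.
Row 3, column 4: row 3 has {A, B, C, E} and column 4 has {A, C, D, E}, leaving only F.
Row 6 already has {A, C, D} and column 4 already has {A, C, D, E, F}, so row 6, column 4 must be B.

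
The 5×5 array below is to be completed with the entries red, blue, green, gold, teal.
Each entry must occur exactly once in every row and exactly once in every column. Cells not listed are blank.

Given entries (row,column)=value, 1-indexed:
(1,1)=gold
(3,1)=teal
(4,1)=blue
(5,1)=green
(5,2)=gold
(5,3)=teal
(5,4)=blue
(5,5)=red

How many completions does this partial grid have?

Row 1, column 2: eliminating its row and column leaves {red, blue, green, teal}.
Row 1, column 3: eliminating its row and column leaves {red, blue, green}.
Row 1, column 4: eliminating its row and column leaves {red, green, teal}.
Row 1, column 5: eliminating its row and column leaves {blue, green, teal}.
Row 2, column 1: eliminating its row and column leaves {red}.
Row 2, column 2: eliminating its row and column leaves {red, blue, green, teal}.
Row 2, column 3: eliminating its row and column leaves {red, blue, green, gold}.
Row 2, column 4: eliminating its row and column leaves {red, green, gold, teal}.
Row 2, column 5: eliminating its row and column leaves {blue, green, gold, teal}.
Row 3, column 2: eliminating its row and column leaves {red, blue, green}.
Row 3, column 3: eliminating its row and column leaves {red, blue, green, gold}.
Row 3, column 4: eliminating its row and column leaves {red, green, gold}.
Row 3, column 5: eliminating its row and column leaves {blue, green, gold}.
Row 4, column 2: eliminating its row and column leaves {red, green, teal}.
Row 4, column 3: eliminating its row and column leaves {red, green, gold}.
Row 4, column 4: eliminating its row and column leaves {red, green, gold, teal}.
Row 4, column 5: eliminating its row and column leaves {green, gold, teal}.
Enumerating the assignments across these blanks that avoid any row or column repeat gives 56 completions.

56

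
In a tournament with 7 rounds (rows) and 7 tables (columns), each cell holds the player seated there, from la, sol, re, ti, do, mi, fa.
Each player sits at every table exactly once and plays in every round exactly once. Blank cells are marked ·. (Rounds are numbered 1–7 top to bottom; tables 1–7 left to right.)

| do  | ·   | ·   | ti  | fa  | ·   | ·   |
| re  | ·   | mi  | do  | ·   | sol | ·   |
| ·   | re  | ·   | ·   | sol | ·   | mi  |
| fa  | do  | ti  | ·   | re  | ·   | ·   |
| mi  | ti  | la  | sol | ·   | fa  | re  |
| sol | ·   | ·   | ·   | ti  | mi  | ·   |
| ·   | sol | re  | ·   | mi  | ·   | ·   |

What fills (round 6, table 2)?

la

Round 1, table 3: round 1 has {ti, do, fa} and table 3 has {la, re, ti, mi}, leaving only sol.
Round 1, table 7: round 1 has {sol, ti, do, fa} and table 7 has {re, mi}, leaving only la.
Round 1, table 2: round 1 has {la, sol, ti, do, fa} and table 2 has {sol, re, ti, do}, leaving only mi.
Round 1, table 6: round 1 has {la, sol, ti, do, mi, fa} and table 6 has {sol, mi, fa}, leaving only re.
Round 2, table 5: round 2 has {sol, re, do, mi} and table 5 has {sol, re, ti, mi, fa}, leaving only la.
Round 2, table 2: round 2 has {la, sol, re, do, mi} and table 2 has {sol, re, ti, do, mi}, leaving only fa.
Round 6 already has {sol, ti, mi} and table 2 already has {sol, re, ti, do, mi, fa}, so round 6, table 2 must be la.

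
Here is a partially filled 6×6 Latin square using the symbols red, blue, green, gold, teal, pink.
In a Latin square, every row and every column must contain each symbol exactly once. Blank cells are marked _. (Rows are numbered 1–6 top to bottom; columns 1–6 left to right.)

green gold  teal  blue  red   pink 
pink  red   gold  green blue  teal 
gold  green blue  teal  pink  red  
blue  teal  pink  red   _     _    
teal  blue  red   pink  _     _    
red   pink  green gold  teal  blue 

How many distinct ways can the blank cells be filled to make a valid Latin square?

2

Row 4, column 5: eliminating its row and column leaves {green, gold}.
Row 4, column 6: eliminating its row and column leaves {green, gold}.
Row 5, column 5: eliminating its row and column leaves {green, gold}.
Row 5, column 6: eliminating its row and column leaves {green, gold}.
Enumerating the assignments across these blanks that avoid any row or column repeat gives 2 completions.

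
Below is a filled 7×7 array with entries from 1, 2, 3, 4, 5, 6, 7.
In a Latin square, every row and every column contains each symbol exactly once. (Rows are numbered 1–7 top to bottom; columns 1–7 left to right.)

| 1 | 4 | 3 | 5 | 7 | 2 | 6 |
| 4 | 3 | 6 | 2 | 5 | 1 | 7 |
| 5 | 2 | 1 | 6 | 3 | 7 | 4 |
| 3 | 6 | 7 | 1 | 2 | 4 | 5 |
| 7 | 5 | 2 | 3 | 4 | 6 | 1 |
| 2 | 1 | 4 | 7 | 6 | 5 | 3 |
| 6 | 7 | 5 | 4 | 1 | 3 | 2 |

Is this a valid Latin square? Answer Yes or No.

Yes

Each row is a permutation of the 7 symbols, and so is each column.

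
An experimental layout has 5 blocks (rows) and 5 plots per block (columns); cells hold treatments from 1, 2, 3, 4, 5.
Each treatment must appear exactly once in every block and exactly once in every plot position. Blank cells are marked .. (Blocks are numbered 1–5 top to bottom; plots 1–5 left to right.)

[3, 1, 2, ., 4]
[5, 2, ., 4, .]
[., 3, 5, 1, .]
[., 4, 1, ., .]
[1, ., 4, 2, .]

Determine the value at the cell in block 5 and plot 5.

Block 1, plot 4: block 1 has {1, 2, 3, 4} and plot 4 has {1, 2, 4}, leaving only 5.
Block 2, plot 3: block 2 has {2, 4, 5} and plot 3 has {1, 2, 4, 5}, leaving only 3.
Block 2, plot 5: block 2 has {2, 3, 4, 5} and plot 5 has {4}, leaving only 1.
Block 3, plot 5: block 3 has {1, 3, 5} and plot 5 has {1, 4}, leaving only 2.
Block 3, plot 1: block 3 has {1, 2, 3, 5} and plot 1 has {1, 3, 5}, leaving only 4.
Block 4, plot 1: block 4 has {1, 4} and plot 1 has {1, 3, 4, 5}, leaving only 2.
Block 4, plot 4: block 4 has {1, 2, 4} and plot 4 has {1, 2, 4, 5}, leaving only 3.
Block 4, plot 5: block 4 has {1, 2, 3, 4} and plot 5 has {1, 2, 4}, leaving only 5.
Block 5 already has {1, 2, 4} and plot 5 already has {1, 2, 4, 5}, so block 5, plot 5 must be 3.

3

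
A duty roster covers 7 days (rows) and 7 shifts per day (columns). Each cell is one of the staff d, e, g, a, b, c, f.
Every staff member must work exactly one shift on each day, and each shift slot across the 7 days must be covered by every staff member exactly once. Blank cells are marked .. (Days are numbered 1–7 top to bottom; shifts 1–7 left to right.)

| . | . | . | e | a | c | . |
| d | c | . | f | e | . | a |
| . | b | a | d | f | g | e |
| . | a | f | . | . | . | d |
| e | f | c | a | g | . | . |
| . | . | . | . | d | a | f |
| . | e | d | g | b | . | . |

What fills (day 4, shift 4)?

Day 2, shift 6: day 2 has {d, e, a, c, f} and shift 6 has {g, a, c}, leaving only b.
Day 2, shift 3: day 2 has {d, e, a, b, c, f} and shift 3 has {d, a, c, f}, leaving only g.
Day 1, shift 3: day 1 has {e, a, c} and shift 3 has {d, g, a, c, f}, leaving only b.
Day 1, shift 7: day 1 has {e, a, b, c} and shift 7 has {d, e, a, f}, leaving only g.
Day 1, shift 1: day 1 has {e, g, a, b, c} and shift 1 has {d, e}, leaving only f.
Day 1, shift 2: day 1 has {e, g, a, b, c, f} and shift 2 has {e, a, b, c, f}, leaving only d.
Day 3, shift 1: day 3 has {d, e, g, a, b, f} and shift 1 has {d, e, f}, leaving only c.
Day 4, shift 5: day 4 has {d, a, f} and shift 5 has {d, e, g, a, b, f}, leaving only c.
Day 4 already has {d, a, c, f} and shift 4 already has {d, e, g, a, f}, so day 4, shift 4 must be b.

b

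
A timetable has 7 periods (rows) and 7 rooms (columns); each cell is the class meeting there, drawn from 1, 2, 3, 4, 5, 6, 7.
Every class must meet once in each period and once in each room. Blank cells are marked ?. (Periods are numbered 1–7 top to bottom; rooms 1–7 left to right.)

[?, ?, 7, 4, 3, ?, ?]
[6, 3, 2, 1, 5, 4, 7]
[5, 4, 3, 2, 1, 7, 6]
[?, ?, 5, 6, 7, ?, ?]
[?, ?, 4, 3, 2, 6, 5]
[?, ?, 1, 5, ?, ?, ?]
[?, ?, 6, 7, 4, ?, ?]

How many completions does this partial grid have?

Period 1, room 1: eliminating its period and room leaves {1, 2}.
Period 1, room 2: eliminating its period and room leaves {1, 2, 5, 6}.
Period 1, room 6: eliminating its period and room leaves {1, 2, 5}.
Period 1, room 7: eliminating its period and room leaves {1, 2}.
Period 4, room 1: eliminating its period and room leaves {1, 2, 3, 4}.
Period 4, room 2: eliminating its period and room leaves {1, 2}.
Period 4, room 6: eliminating its period and room leaves {1, 2, 3}.
Period 4, room 7: eliminating its period and room leaves {1, 2, 3, 4}.
Period 5, room 1: eliminating its period and room leaves {1, 7}.
Period 5, room 2: eliminating its period and room leaves {1, 7}.
Period 6, room 1: eliminating its period and room leaves {2, 3, 4, 7}.
Period 6, room 2: eliminating its period and room leaves {2, 6, 7}.
Period 6, room 5: eliminating its period and room leaves {6}.
Period 6, room 6: eliminating its period and room leaves {2, 3}.
Period 6, room 7: eliminating its period and room leaves {2, 3, 4}.
Period 7, room 1: eliminating its period and room leaves {1, 2, 3}.
Period 7, room 2: eliminating its period and room leaves {1, 2, 5}.
Period 7, room 6: eliminating its period and room leaves {1, 2, 3, 5}.
Period 7, room 7: eliminating its period and room leaves {1, 2, 3}.
Enumerating the assignments across these blanks that avoid any period or room repeat gives 9 completions.

9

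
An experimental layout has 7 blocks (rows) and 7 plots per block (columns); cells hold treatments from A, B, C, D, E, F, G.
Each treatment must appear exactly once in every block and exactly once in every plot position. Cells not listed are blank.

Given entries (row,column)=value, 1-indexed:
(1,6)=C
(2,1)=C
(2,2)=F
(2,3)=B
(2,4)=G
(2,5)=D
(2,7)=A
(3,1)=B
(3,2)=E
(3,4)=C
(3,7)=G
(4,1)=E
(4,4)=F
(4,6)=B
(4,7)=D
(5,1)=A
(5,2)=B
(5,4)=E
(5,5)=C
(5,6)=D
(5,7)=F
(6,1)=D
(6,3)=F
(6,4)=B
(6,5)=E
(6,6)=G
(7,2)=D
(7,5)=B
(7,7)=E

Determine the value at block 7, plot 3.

Block 1, plot 7: block 1 has {C} and plot 7 has {A, D, E, F, G}, leaving only B.
Block 2, plot 6: block 2 has {A, B, C, D, F, G} and plot 6 has {B, C, D, G}, leaving only E.
Block 5, plot 3: block 5 has {A, B, C, D, E, F} and plot 3 has {B, F}, leaving only G.
Block 6, plot 7: block 6 has {B, D, E, F, G} and plot 7 has {A, B, D, E, F, G}, leaving only C.
Block 6, plot 2: block 6 has {B, C, D, E, F, G} and plot 2 has {B, D, E, F}, leaving only A.
Block 1, plot 2: block 1 has {B, C} and plot 2 has {A, B, D, E, F}, leaving only G.
Block 1, plot 1: block 1 has {B, C, G} and plot 1 has {A, B, C, D, E}, leaving only F.
Block 1, plot 5: block 1 has {B, C, F, G} and plot 5 has {B, C, D, E}, leaving only A.
Block 1, plot 4: block 1 has {A, B, C, F, G} and plot 4 has {B, C, E, F, G}, leaving only D.
Block 1, plot 3: block 1 has {A, B, C, D, F, G} and plot 3 has {B, F, G}, leaving only E.
Block 3, plot 5: block 3 has {B, C, E, G} and plot 5 has {A, B, C, D, E}, leaving only F.
Block 3, plot 6: block 3 has {B, C, E, F, G} and plot 6 has {B, C, D, E, G}, leaving only A.
Block 3, plot 3: block 3 has {A, B, C, E, F, G} and plot 3 has {B, E, F, G}, leaving only D.
Block 4, plot 2: block 4 has {B, D, E, F} and plot 2 has {A, B, D, E, F, G}, leaving only C.
Block 4, plot 3: block 4 has {B, C, D, E, F} and plot 3 has {B, D, E, F, G}, leaving only A.
Block 7 already has {B, D, E} and plot 3 already has {A, B, D, E, F, G}, so block 7, plot 3 must be C.

C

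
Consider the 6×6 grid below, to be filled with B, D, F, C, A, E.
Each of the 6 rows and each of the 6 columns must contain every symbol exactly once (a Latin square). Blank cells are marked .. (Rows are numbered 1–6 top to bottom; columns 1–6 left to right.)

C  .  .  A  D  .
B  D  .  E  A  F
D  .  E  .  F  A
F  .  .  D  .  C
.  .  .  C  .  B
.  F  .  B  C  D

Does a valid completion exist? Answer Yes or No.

No

Row 3, column 4: row 3 together with column 4 already contain {B, D, F, C, A, E} — every symbol — so nothing can go there. The grid has no valid completion.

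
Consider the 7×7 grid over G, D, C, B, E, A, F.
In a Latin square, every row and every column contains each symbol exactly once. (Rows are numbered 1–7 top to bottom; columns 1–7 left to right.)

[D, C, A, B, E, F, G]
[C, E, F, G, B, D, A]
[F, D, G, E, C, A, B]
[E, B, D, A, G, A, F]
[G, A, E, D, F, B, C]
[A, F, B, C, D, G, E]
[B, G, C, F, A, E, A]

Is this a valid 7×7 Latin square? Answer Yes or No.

Row 7 contains A twice (at columns 5 and 7); row 4 is also not a permutation.

No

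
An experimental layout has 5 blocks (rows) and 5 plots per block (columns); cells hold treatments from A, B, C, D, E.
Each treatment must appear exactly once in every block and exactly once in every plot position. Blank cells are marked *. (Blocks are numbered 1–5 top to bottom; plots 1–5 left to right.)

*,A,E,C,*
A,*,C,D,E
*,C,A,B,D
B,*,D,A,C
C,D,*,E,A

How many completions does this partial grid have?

Block 1, plot 1: eliminating its block and plot leaves {D}.
Block 1, plot 5: eliminating its block and plot leaves {B}.
Block 2, plot 2: eliminating its block and plot leaves {B}.
Block 3, plot 1: eliminating its block and plot leaves {E}.
Block 4, plot 2: eliminating its block and plot leaves {E}.
Block 5, plot 3: eliminating its block and plot leaves {B}.
Only one assignment across all blanks avoids any block or plot repeat, giving 1 completion.

1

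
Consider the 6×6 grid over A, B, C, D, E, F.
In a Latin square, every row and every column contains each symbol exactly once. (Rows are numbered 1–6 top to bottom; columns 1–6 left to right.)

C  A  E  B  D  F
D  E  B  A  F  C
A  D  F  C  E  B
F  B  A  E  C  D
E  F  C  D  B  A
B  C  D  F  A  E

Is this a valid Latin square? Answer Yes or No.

Yes

Each row is a permutation of the 6 symbols, and so is each column.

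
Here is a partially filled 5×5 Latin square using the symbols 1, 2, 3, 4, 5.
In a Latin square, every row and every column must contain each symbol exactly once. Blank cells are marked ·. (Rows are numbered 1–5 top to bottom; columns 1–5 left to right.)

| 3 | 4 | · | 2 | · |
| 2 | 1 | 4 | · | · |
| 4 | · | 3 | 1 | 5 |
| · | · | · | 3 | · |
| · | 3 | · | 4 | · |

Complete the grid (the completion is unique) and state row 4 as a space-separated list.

1 5 2 3 4

Row 1, column 5: row 1 has {2, 3, 4} and column 5 has {5}, leaving only 1.
Row 1, column 3: row 1 has {1, 2, 3, 4} and column 3 has {3, 4}, leaving only 5.
Row 2, column 4: row 2 has {1, 2, 4} and column 4 has {1, 2, 3, 4}, leaving only 5.
Row 2, column 5: row 2 has {1, 2, 4, 5} and column 5 has {1, 5}, leaving only 3.
Row 3, column 2: row 3 has {1, 3, 4, 5} and column 2 has {1, 3, 4}, leaving only 2.
Row 4, column 2: row 4 has {3} and column 2 has {1, 2, 3, 4}, leaving only 5.
Row 4, column 1: row 4 has {3, 5} and column 1 has {2, 3, 4}, leaving only 1.
Row 4, column 3: row 4 has {1, 3, 5} and column 3 has {3, 4, 5}, leaving only 2.
Row 4, column 5: row 4 has {1, 2, 3, 5} and column 5 has {1, 3, 5}, leaving only 4.
So row 4 reads: 1 5 2 3 4.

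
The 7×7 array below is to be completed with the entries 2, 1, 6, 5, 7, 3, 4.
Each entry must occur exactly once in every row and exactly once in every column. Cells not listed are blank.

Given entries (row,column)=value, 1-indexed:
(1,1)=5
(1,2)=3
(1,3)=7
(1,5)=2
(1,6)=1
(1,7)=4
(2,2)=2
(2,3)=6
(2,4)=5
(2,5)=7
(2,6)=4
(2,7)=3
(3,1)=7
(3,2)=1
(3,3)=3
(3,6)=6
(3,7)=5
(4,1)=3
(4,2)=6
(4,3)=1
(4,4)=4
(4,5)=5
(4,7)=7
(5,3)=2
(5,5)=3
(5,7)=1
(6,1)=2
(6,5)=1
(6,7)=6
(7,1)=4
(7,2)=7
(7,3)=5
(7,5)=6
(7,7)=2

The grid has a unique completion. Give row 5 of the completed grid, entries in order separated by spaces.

6 4 2 7 3 5 1

Row 5, column 1: row 5 has {2, 1, 3} and column 1 has {2, 5, 7, 3, 4}, leaving only 6.
Row 5, column 4: row 5 has {2, 1, 6, 3} and column 4 has {5, 4}, leaving only 7.
Row 5, column 6: row 5 has {2, 1, 6, 7, 3} and column 6 has {1, 6, 4}, leaving only 5.
Row 5, column 2: row 5 has {2, 1, 6, 5, 7, 3} and column 2 has {2, 1, 6, 7, 3}, leaving only 4.
So row 5 reads: 6 4 2 7 3 5 1.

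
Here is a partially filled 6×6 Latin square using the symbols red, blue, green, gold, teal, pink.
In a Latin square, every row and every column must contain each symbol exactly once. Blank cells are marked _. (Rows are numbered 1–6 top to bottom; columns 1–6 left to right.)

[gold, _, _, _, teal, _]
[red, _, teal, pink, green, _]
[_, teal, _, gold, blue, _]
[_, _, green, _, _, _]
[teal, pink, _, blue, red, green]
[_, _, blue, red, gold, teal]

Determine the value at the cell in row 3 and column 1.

Row 1, column 4: row 1 has {gold, teal} and column 4 has {red, blue, gold, pink}, leaving only green.
Row 4, column 4: row 4 has {green} and column 4 has {red, blue, green, gold, pink}, leaving only teal.
Row 4, column 5: row 4 has {green, teal} and column 5 has {red, blue, green, gold, teal}, leaving only pink.
Row 4, column 1: row 4 has {green, teal, pink} and column 1 has {red, gold, teal}, leaving only blue.
Row 5, column 3: row 5 has {red, blue, green, teal, pink} and column 3 has {blue, green, teal}, leaving only gold.
Row 6, column 2: row 6 has {red, blue, gold, teal} and column 2 has {teal, pink}, leaving only green.
Row 6, column 1: row 6 has {red, blue, green, gold, teal} and column 1 has {red, blue, gold, teal}, leaving only pink.
Row 3 already has {blue, gold, teal} and column 1 already has {red, blue, gold, teal, pink}, so row 3, column 1 must be green.

green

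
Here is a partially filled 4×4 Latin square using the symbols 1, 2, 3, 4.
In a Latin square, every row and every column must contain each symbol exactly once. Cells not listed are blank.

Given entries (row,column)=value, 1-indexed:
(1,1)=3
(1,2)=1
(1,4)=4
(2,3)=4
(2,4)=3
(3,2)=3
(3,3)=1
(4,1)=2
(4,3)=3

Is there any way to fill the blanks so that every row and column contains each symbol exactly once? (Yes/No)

Yes

No row or column among the givens repeats a symbol, and propagating forced cells runs into no contradiction.
One valid completion exists (for instance, 3 1 2 4 / 1 2 4 3 / 4 3 1 2 / 2 4 3 1).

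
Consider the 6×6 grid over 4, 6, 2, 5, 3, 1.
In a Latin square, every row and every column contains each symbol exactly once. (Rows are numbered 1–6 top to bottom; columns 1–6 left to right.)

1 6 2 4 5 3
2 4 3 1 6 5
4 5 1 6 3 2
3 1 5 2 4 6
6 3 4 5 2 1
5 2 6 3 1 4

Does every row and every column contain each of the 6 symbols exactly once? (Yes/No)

Yes

Each row is a permutation of the 6 symbols, and so is each column.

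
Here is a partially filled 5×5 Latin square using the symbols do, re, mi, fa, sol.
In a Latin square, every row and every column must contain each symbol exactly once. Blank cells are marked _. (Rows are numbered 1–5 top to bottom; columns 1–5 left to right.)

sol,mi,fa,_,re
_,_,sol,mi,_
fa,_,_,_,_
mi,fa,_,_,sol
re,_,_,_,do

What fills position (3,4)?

sol

Row 1, column 4: row 1 has {re, mi, fa, sol} and column 4 has {mi}, leaving only do.
Row 2, column 1: row 2 has {mi, sol} and column 1 has {re, mi, fa, sol}, leaving only do.
Row 2, column 2: row 2 has {do, mi, sol} and column 2 has {mi, fa}, leaving only re.
Row 2, column 5: row 2 has {do, re, mi, sol} and column 5 has {do, re, sol}, leaving only fa.
Row 3, column 5: row 3 has {fa} and column 5 has {do, re, fa, sol}, leaving only mi.
Row 4, column 4: row 4 has {mi, fa, sol} and column 4 has {do, mi}, leaving only re.
Row 3 already has {mi, fa} and column 4 already has {do, re, mi}, so row 3, column 4 must be sol.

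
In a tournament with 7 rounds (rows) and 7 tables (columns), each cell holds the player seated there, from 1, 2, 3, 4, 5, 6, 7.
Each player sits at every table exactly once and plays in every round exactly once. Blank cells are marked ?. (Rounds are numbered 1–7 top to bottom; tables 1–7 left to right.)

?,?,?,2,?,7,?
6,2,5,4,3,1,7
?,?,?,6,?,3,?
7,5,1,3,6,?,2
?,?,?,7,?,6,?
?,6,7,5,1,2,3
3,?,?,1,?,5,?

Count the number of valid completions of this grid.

12

Round 1, table 1: eliminating its round and table leaves {1, 4, 5}.
Round 1, table 2: eliminating its round and table leaves {1, 3, 4}.
Round 1, table 3: eliminating its round and table leaves {3, 4, 6}.
Round 1, table 5: eliminating its round and table leaves {4, 5}.
Round 1, table 7: eliminating its round and table leaves {1, 4, 5, 6}.
Round 3, table 1: eliminating its round and table leaves {1, 2, 4, 5}.
Round 3, table 2: eliminating its round and table leaves {1, 4, 7}.
Round 3, table 3: eliminating its round and table leaves {2, 4}.
Round 3, table 5: eliminating its round and table leaves {2, 4, 5, 7}.
Round 3, table 7: eliminating its round and table leaves {1, 4, 5}.
Round 4, table 6: eliminating its round and table leaves {4}.
Round 5, table 1: eliminating its round and table leaves {1, 2, 4, 5}.
Round 5, table 2: eliminating its round and table leaves {1, 3, 4}.
Round 5, table 3: eliminating its round and table leaves {2, 3, 4}.
Round 5, table 5: eliminating its round and table leaves {2, 4, 5}.
Round 5, table 7: eliminating its round and table leaves {1, 4, 5}.
Round 6, table 1: eliminating its round and table leaves {4}.
Round 7, table 2: eliminating its round and table leaves {4, 7}.
Round 7, table 3: eliminating its round and table leaves {2, 4, 6}.
Round 7, table 5: eliminating its round and table leaves {2, 4, 7}.
Round 7, table 7: eliminating its round and table leaves {4, 6}.
Enumerating the assignments across these blanks that avoid any round or table repeat gives 12 completions.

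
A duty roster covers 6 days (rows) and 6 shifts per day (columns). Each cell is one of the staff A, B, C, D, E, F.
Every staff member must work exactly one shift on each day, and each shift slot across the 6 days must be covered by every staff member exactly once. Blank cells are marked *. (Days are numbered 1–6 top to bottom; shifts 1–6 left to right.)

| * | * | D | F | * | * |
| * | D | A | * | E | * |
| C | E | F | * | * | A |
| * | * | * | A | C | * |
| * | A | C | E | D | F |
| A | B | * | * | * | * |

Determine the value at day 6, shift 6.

D

Day 1, shift 2: day 1 has {D, F} and shift 2 has {A, B, D, E}, leaving only C.
Day 3, shift 5: day 3 has {A, C, E, F} and shift 5 has {C, D, E}, leaving only B.
Day 1, shift 5: day 1 has {C, D, F} and shift 5 has {B, C, D, E}, leaving only A.
Day 3, shift 4: day 3 has {A, B, C, E, F} and shift 4 has {A, E, F}, leaving only D.
Day 4, shift 2: day 4 has {A, C} and shift 2 has {A, B, C, D, E}, leaving only F.
Day 5, shift 1: day 5 has {A, C, D, E, F} and shift 1 has {A, C}, leaving only B.
Day 1, shift 1: day 1 has {A, C, D, F} and shift 1 has {A, B, C}, leaving only E.
Day 1, shift 6: day 1 has {A, C, D, E, F} and shift 6 has {A, F}, leaving only B.
Day 2, shift 1: day 2 has {A, D, E} and shift 1 has {A, B, C, E}, leaving only F.
Day 2, shift 6: day 2 has {A, D, E, F} and shift 6 has {A, B, F}, leaving only C.
Day 2, shift 4: day 2 has {A, C, D, E, F} and shift 4 has {A, D, E, F}, leaving only B.
Day 4, shift 1: day 4 has {A, C, F} and shift 1 has {A, B, C, E, F}, leaving only D.
Day 4, shift 6: day 4 has {A, C, D, F} and shift 6 has {A, B, C, F}, leaving only E.
Day 6 already has {A, B} and shift 6 already has {A, B, C, E, F}, so day 6, shift 6 must be D.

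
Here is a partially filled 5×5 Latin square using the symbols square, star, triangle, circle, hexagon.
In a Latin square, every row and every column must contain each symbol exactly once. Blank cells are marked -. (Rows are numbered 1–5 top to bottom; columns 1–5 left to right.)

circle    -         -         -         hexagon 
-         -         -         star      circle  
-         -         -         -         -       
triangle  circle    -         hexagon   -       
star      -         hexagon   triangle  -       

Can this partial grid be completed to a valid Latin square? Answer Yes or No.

Row 1, column 4: row 1 has {circle, hexagon} and column 4 has {star, triangle, hexagon}, so it must be square.
Row 3, column 4: row 3 has {} and column 4 has {square, star, triangle, hexagon}, so it must be circle.
Row 5, column 2: row 5 has {star, triangle, hexagon} and column 2 has {circle}, so it must be square.
Now row 5, column 5: row 5 together with column 5 already contain {square, star, triangle, circle, hexagon} — every symbol — so nothing can go there. The grid has no valid completion.

No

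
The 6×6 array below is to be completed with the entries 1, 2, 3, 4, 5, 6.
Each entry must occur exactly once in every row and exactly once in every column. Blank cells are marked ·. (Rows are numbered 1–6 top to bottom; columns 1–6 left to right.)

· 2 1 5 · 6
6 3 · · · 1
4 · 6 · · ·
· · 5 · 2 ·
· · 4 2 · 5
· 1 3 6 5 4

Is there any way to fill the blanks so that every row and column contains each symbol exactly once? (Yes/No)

Row 1, column 1: row 1 has {1, 2, 5, 6} and column 1 has {4, 6}, so it must be 3.
Row 1, column 5: row 1 has {1, 2, 3, 5, 6} and column 5 has {2, 5}, so it must be 4.
Now row 2, column 5: row 2 together with column 5 already contain {1, 2, 3, 4, 5, 6} — every symbol — so nothing can go there. The grid has no valid completion.

No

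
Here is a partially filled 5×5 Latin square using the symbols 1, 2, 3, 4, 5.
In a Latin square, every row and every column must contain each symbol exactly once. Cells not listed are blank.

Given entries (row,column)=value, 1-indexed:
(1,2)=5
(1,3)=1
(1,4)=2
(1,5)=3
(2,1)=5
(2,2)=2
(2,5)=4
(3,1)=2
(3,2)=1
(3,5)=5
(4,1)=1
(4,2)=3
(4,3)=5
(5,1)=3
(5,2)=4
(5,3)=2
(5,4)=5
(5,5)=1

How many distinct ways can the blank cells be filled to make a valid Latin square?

1

Row 1, column 1: eliminating its row and column leaves {4}.
Row 2, column 3: eliminating its row and column leaves {3}.
Row 2, column 4: eliminating its row and column leaves {1, 3}.
Row 3, column 3: eliminating its row and column leaves {3, 4}.
Row 3, column 4: eliminating its row and column leaves {3, 4}.
Row 4, column 4: eliminating its row and column leaves {4}.
Row 4, column 5: eliminating its row and column leaves {2}.
Only one assignment across all blanks avoids any row or column repeat, giving 1 completion.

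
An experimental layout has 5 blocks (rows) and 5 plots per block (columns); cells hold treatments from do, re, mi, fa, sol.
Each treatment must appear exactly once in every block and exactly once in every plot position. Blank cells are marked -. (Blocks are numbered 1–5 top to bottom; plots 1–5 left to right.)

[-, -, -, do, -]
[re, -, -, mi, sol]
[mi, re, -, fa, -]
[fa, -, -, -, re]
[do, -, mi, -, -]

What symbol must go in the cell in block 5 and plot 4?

Block 1, plot 1: block 1 has {do} and plot 1 has {do, re, mi, fa}, leaving only sol.
Block 3, plot 5: block 3 has {re, mi, fa} and plot 5 has {re, sol}, leaving only do.
Block 3, plot 3: block 3 has {do, re, mi, fa} and plot 3 has {mi}, leaving only sol.
Block 4, plot 3: block 4 has {re, fa} and plot 3 has {mi, sol}, leaving only do.
Block 2, plot 3: block 2 has {re, mi, sol} and plot 3 has {do, mi, sol}, leaving only fa.
Block 1, plot 3: block 1 has {do, sol} and plot 3 has {do, mi, fa, sol}, leaving only re.
Block 2, plot 2: block 2 has {re, mi, fa, sol} and plot 2 has {re}, leaving only do.
Block 4, plot 4: block 4 has {do, re, fa} and plot 4 has {do, mi, fa}, leaving only sol.
Block 5 already has {do, mi} and plot 4 already has {do, mi, fa, sol}, so block 5, plot 4 must be re.

re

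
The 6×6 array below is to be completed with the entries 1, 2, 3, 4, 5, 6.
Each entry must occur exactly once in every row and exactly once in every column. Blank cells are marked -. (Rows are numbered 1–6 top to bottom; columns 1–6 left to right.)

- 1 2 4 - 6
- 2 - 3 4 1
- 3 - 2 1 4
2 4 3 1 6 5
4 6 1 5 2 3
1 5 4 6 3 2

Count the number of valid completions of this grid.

Row 1, column 1: eliminating its row and column leaves {3, 5}.
Row 1, column 5: eliminating its row and column leaves {5}.
Row 2, column 1: eliminating its row and column leaves {5, 6}.
Row 2, column 3: eliminating its row and column leaves {5, 6}.
Row 3, column 1: eliminating its row and column leaves {5, 6}.
Row 3, column 3: eliminating its row and column leaves {5, 6}.
Enumerating the assignments across these blanks that avoid any row or column repeat gives 2 completions.

2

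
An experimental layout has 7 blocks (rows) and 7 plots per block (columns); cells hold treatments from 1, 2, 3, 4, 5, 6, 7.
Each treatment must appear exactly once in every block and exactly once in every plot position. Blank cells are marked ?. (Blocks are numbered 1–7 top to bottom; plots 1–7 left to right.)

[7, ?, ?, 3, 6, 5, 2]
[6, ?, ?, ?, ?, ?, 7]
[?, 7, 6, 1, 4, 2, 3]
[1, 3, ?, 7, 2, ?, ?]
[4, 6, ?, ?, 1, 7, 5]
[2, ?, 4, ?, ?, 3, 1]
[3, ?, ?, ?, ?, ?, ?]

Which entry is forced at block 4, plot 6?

Block 1, plot 3: block 1 has {2, 3, 5, 6, 7} and plot 3 has {4, 6}, leaving only 1.
Block 1, plot 2: block 1 has {1, 2, 3, 5, 6, 7} and plot 2 has {3, 6, 7}, leaving only 4.
Block 3, plot 1: block 3 has {1, 2, 3, 4, 6, 7} and plot 1 has {1, 2, 3, 4, 6, 7}, leaving only 5.
Block 4, plot 3: block 4 has {1, 2, 3, 7} and plot 3 has {1, 4, 6}, leaving only 5.
Block 5, plot 4: block 5 has {1, 4, 5, 6, 7} and plot 4 has {1, 3, 7}, leaving only 2.
Block 5, plot 3: block 5 has {1, 2, 4, 5, 6, 7} and plot 3 has {1, 4, 5, 6}, leaving only 3.
Block 2, plot 3: block 2 has {6, 7} and plot 3 has {1, 3, 4, 5, 6}, leaving only 2.
Block 6, plot 2: block 6 has {1, 2, 3, 4} and plot 2 has {3, 4, 6, 7}, leaving only 5.
Block 2, plot 2: block 2 has {2, 6, 7} and plot 2 has {3, 4, 5, 6, 7}, leaving only 1.
Block 2, plot 6: block 2 has {1, 2, 6, 7} and plot 6 has {2, 3, 5, 7}, leaving only 4.
Block 4 already has {1, 2, 3, 5, 7} and plot 6 already has {2, 3, 4, 5, 7}, so block 4, plot 6 must be 6.

6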